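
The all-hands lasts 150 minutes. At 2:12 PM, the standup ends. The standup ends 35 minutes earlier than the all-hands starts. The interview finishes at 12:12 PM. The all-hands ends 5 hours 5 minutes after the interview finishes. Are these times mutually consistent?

The all-hands ends at 12:12 PM + 305 min = 5:17 PM.
The all-hands starts at 5:17 PM − 150 min = 2:47 PM.
The standup ends at 2:47 PM − 35 min = 2:12 PM.
That matches the stated 2:12 PM, so the schedule is consistent.

Yes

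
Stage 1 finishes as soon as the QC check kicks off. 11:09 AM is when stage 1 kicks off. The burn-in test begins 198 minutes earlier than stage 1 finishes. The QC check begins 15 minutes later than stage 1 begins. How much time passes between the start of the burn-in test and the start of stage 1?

The QC check starts at 11:09 AM + 15 min = 11:24 AM.
So stage 1 ends at 11:24 AM.
The burn-in test starts at 11:24 AM − 198 min = 8:06 AM.
From 8:06 AM to 11:09 AM is 3 h 3 min.

3 h 3 min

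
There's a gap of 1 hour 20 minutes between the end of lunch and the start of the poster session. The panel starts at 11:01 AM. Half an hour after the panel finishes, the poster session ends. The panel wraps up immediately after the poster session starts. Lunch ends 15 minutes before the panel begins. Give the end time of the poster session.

12:36 PM

Lunch ends at 11:01 AM − 15 min = 10:46 AM.
The poster session starts at 10:46 AM + 80 min = 12:06 PM.
So the panel ends at 12:06 PM.
The poster session ends at 12:06 PM + 30 min = 12:36 PM.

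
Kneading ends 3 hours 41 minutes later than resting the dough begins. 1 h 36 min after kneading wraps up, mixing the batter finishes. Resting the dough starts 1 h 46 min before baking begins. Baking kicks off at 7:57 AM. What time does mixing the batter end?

11:28 AM

Resting the dough starts at 7:57 AM − 106 min = 6:11 AM.
Kneading ends at 6:11 AM + 221 min = 9:52 AM.
Mixing the batter ends at 9:52 AM + 96 min = 11:28 AM.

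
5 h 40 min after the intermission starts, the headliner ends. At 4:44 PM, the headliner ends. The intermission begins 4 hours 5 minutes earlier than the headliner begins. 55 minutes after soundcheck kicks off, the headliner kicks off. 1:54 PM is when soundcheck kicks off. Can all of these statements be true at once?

The headliner starts at 1:54 PM + 55 min = 2:49 PM.
The intermission starts at 2:49 PM − 245 min = 10:44 AM.
The headliner ends at 10:44 AM + 340 min = 4:24 PM.
But the headliner is also said to end at 4:44 PM — a 20-minute conflict.

No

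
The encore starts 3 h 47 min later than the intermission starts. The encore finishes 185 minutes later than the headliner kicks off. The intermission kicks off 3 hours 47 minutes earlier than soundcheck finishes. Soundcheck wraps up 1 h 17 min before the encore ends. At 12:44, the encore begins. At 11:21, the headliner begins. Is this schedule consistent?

No

The encore ends at 11:21 + 185 min = 14:26.
Soundcheck ends at 14:26 − 77 min = 13:09.
The intermission starts at 13:09 − 227 min = 09:22.
The encore starts at 09:22 + 227 min = 13:09.
But the encore is also said to start at 12:44 — a 25-minute conflict.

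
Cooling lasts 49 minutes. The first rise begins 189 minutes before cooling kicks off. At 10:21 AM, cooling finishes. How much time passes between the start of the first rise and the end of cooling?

238 minutes

Cooling starts at 10:21 AM − 49 min = 9:32 AM.
The first rise starts at 9:32 AM − 189 min = 6:23 AM.
From 6:23 AM to 10:21 AM is 238 minutes.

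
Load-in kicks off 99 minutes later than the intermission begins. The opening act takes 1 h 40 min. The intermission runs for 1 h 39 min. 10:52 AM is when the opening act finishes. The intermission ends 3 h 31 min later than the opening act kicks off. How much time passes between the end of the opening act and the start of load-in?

The opening act starts at 10:52 AM − 100 min = 9:12 AM.
The intermission ends at 9:12 AM + 211 min = 12:43 PM.
The intermission starts at 12:43 PM − 99 min = 11:04 AM.
Load-in starts at 11:04 AM + 99 min = 12:43 PM.
From 10:52 AM to 12:43 PM is 1 h 51 min.

1 h 51 min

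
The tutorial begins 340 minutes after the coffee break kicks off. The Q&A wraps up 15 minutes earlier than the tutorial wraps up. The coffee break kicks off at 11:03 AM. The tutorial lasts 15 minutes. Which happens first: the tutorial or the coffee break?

The tutorial starts at 11:03 AM + 340 min = 4:43 PM.
The tutorial starts at 4:43 PM and the coffee break starts at 11:03 AM, so the coffee break is first.

the coffee break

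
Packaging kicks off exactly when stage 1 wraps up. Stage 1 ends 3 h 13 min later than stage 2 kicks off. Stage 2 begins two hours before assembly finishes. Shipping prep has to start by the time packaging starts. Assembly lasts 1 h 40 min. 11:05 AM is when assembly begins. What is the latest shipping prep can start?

Assembly ends at 11:05 AM + 100 min = 12:45 PM.
Stage 2 starts at 12:45 PM − 120 min = 10:45 AM.
Stage 1 ends at 10:45 AM + 193 min = 1:58 PM.
So packaging starts at 1:58 PM.
Shipping prep is bounded by packaging, so the latest it can start is 1:58 PM.

1:58 PM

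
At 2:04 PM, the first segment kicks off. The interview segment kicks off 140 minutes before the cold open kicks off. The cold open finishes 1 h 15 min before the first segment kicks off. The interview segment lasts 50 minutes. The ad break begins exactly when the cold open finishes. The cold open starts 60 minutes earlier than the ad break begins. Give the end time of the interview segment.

10:19 AM

The cold open ends at 2:04 PM − 75 min = 12:49 PM.
So the ad break starts at 12:49 PM.
The cold open starts at 12:49 PM − 60 min = 11:49 AM.
The interview segment starts at 11:49 AM − 140 min = 9:29 AM.
The interview segment ends at 9:29 AM + 50 min = 10:19 AM.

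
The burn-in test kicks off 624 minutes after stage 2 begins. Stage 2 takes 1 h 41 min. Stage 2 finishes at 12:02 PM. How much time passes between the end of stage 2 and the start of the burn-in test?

Stage 2 starts at 12:02 PM − 101 min = 10:21 AM.
The burn-in test starts at 10:21 AM + 624 min = 8:45 PM.
From 12:02 PM to 8:45 PM is 8 h 43 min.

8 h 43 min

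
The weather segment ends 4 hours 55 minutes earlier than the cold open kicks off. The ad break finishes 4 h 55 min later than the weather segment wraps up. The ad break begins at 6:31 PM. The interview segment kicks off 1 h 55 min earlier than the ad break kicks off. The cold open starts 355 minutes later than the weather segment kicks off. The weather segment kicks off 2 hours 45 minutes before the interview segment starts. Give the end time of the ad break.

The interview segment starts at 6:31 PM − 115 min = 4:36 PM.
The weather segment starts at 4:36 PM − 165 min = 1:51 PM.
The cold open starts at 1:51 PM + 355 min = 7:46 PM.
The weather segment ends at 7:46 PM − 295 min = 2:51 PM.
The ad break ends at 2:51 PM + 295 min = 7:46 PM.

7:46 PM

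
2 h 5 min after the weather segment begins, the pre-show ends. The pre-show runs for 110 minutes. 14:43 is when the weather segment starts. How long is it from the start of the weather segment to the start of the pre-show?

15 minutes

The pre-show ends at 14:43 + 125 min = 16:48.
The pre-show starts at 16:48 − 110 min = 14:58.
From 14:43 to 14:58 is 15 minutes.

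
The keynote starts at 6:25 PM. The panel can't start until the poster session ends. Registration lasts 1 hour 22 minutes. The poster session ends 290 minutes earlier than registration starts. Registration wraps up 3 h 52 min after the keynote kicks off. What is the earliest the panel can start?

Registration ends at 6:25 PM + 232 min = 10:17 PM.
Registration starts at 10:17 PM − 82 min = 8:55 PM.
The poster session ends at 8:55 PM − 290 min = 4:05 PM.
The panel is bounded by the poster session, so the earliest it can start is 4:05 PM.

4:05 PM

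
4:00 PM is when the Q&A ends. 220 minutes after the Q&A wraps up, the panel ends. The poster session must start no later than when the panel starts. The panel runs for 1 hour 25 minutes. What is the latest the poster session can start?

The panel ends at 4:00 PM + 220 min = 7:40 PM.
The panel starts at 7:40 PM − 85 min = 6:15 PM.
The poster session is bounded by the panel, so the latest it can start is 6:15 PM.

6:15 PM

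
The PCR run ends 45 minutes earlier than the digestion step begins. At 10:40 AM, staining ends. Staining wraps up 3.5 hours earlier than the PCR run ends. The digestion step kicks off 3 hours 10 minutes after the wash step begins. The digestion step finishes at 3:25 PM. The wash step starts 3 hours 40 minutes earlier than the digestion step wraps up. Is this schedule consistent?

The wash step starts at 3:25 PM − 220 min = 11:45 AM.
The digestion step starts at 11:45 AM + 190 min = 2:55 PM.
The PCR run ends at 2:55 PM − 45 min = 2:10 PM.
Staining ends at 2:10 PM − 210 min = 10:40 AM.
That matches the stated 10:40 AM, so the schedule is consistent.

Yes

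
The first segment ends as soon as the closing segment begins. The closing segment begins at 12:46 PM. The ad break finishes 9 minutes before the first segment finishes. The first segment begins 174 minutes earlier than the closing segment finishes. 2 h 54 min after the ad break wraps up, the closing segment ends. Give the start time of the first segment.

The first segment ends at 12:46 PM.
The ad break ends at 12:46 PM − 9 min = 12:37 PM.
The closing segment ends at 12:37 PM + 174 min = 3:31 PM.
The first segment starts at 3:31 PM − 174 min = 12:37 PM.

12:37 PM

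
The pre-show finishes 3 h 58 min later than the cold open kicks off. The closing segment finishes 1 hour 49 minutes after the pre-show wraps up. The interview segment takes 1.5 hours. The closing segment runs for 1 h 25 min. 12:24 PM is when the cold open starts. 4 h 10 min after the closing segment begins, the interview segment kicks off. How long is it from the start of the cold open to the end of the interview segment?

The pre-show ends at 12:24 PM + 238 min = 4:22 PM.
The closing segment ends at 4:22 PM + 109 min = 6:11 PM.
The closing segment starts at 6:11 PM − 85 min = 4:46 PM.
The interview segment starts at 4:46 PM + 250 min = 8:56 PM.
The interview segment ends at 8:56 PM + 90 min = 10:26 PM.
From 12:24 PM to 10:26 PM is 10 h 2 min.

10 h 2 min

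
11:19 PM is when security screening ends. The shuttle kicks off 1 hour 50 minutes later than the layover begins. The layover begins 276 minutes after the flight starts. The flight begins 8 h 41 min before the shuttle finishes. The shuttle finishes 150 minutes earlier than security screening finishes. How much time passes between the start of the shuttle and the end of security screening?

285 minutes

The shuttle ends at 11:19 PM − 150 min = 8:49 PM.
The flight starts at 8:49 PM − 521 min = 12:08 PM.
The layover starts at 12:08 PM + 276 min = 4:44 PM.
The shuttle starts at 4:44 PM + 110 min = 6:34 PM.
From 6:34 PM to 11:19 PM is 285 minutes.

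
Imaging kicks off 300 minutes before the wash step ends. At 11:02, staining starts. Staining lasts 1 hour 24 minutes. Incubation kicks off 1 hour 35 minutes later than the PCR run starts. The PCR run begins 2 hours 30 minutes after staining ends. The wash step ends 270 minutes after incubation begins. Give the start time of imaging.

Staining ends at 11:02 + 84 min = 12:26.
The PCR run starts at 12:26 + 150 min = 14:56.
Incubation starts at 14:56 + 95 min = 16:31.
The wash step ends at 16:31 + 270 min = 21:01.
Imaging starts at 21:01 − 300 min = 16:01.

16:01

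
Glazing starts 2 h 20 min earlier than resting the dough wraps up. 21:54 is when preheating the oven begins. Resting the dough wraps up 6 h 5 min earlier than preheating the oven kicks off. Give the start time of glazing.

Resting the dough ends at 21:54 − 365 min = 15:49.
Glazing starts at 15:49 − 140 min = 13:29.

13:29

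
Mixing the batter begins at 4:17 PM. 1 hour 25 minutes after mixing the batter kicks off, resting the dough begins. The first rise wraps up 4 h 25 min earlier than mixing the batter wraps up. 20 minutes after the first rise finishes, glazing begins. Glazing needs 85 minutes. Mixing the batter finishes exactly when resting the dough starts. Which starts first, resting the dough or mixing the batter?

Resting the dough starts at 4:17 PM + 85 min = 5:42 PM.
Resting the dough starts at 5:42 PM and mixing the batter starts at 4:17 PM, so mixing the batter is first.

mixing the batter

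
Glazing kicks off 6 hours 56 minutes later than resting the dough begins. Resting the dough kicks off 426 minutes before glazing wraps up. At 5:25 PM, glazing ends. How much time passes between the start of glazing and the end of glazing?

Resting the dough starts at 5:25 PM − 426 min = 10:19 AM.
Glazing starts at 10:19 AM + 416 min = 5:15 PM.
From 5:15 PM to 5:25 PM is 10 minutes.

10 minutes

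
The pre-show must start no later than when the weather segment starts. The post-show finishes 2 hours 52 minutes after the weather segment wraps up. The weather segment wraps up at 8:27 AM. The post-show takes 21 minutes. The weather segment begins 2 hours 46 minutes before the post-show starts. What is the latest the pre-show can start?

8:12 AM

The post-show ends at 8:27 AM + 172 min = 11:19 AM.
The post-show starts at 11:19 AM − 21 min = 10:58 AM.
The weather segment starts at 10:58 AM − 166 min = 8:12 AM.
The pre-show is bounded by the weather segment, so the latest it can start is 8:12 AM.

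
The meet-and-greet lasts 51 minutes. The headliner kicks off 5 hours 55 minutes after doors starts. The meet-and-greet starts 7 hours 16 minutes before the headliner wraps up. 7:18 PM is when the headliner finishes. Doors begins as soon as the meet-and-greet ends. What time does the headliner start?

The meet-and-greet starts at 7:18 PM − 436 min = 12:02 PM.
The meet-and-greet ends at 12:02 PM + 51 min = 12:53 PM.
So doors starts at 12:53 PM.
The headliner starts at 12:53 PM + 355 min = 6:48 PM.

6:48 PM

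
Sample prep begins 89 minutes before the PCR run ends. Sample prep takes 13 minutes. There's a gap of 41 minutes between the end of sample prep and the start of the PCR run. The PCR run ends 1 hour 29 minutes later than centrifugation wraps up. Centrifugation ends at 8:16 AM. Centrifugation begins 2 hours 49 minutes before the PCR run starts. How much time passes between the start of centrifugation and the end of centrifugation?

1 h 55 min

The PCR run ends at 8:16 AM + 89 min = 9:45 AM.
Sample prep starts at 9:45 AM − 89 min = 8:16 AM.
Sample prep ends at 8:16 AM + 13 min = 8:29 AM.
The PCR run starts at 8:29 AM + 41 min = 9:10 AM.
Centrifugation starts at 9:10 AM − 169 min = 6:21 AM.
From 6:21 AM to 8:16 AM is 1 h 55 min.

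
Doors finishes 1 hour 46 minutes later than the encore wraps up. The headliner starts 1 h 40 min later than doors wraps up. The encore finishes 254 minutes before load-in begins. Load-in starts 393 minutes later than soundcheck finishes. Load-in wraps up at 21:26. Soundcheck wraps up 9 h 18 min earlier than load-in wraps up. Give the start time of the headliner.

Soundcheck ends at 21:26 − 558 min = 12:08.
Load-in starts at 12:08 + 393 min = 18:41.
The encore ends at 18:41 − 254 min = 14:27.
Doors ends at 14:27 + 106 min = 16:13.
The headliner starts at 16:13 + 100 min = 17:53.

17:53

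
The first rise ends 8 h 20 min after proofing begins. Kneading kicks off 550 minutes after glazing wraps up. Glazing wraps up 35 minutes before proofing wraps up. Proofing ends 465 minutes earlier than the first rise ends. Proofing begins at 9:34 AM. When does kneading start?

The first rise ends at 9:34 AM + 500 min = 5:54 PM.
Proofing ends at 5:54 PM − 465 min = 10:09 AM.
Glazing ends at 10:09 AM − 35 min = 9:34 AM.
Kneading starts at 9:34 AM + 550 min = 6:44 PM.

6:44 PM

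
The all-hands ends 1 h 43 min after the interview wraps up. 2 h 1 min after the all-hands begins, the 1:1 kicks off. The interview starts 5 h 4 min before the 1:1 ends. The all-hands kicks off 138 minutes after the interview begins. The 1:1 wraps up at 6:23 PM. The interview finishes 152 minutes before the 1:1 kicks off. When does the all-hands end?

The interview starts at 6:23 PM − 304 min = 1:19 PM.
The all-hands starts at 1:19 PM + 138 min = 3:37 PM.
The 1:1 starts at 3:37 PM + 121 min = 5:38 PM.
The interview ends at 5:38 PM − 152 min = 3:06 PM.
The all-hands ends at 3:06 PM + 103 min = 4:49 PM.

4:49 PM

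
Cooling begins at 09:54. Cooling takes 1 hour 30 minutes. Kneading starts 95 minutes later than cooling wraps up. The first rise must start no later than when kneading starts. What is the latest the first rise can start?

Cooling ends at 09:54 + 90 min = 11:24.
Kneading starts at 11:24 + 95 min = 12:59.
The first rise is bounded by kneading, so the latest it can start is 12:59.

12:59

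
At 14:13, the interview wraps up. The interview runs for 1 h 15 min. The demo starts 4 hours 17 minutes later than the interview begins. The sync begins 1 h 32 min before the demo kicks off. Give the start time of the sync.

The interview starts at 14:13 − 75 min = 12:58.
The demo starts at 12:58 + 257 min = 17:15.
The sync starts at 17:15 − 92 min = 15:43.

15:43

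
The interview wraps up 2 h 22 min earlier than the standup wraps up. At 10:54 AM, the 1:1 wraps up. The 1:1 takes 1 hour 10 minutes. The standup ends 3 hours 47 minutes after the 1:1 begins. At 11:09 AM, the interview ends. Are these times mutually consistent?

The 1:1 starts at 10:54 AM − 70 min = 9:44 AM.
The standup ends at 9:44 AM + 227 min = 1:31 PM.
The interview ends at 1:31 PM − 142 min = 11:09 AM.
That matches the stated 11:09 AM, so the schedule is consistent.

Yes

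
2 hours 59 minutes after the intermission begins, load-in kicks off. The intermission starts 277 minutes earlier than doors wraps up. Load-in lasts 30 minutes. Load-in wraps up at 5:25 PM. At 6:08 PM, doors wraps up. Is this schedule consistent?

No

The intermission starts at 6:08 PM − 277 min = 1:31 PM.
Load-in starts at 1:31 PM + 179 min = 4:30 PM.
Load-in ends at 4:30 PM + 30 min = 5:00 PM.
But load-in is also said to end at 5:25 PM — a 25-minute conflict.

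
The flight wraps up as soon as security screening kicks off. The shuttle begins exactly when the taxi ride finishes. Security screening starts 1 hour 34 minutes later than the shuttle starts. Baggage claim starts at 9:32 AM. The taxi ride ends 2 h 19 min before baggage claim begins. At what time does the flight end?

The taxi ride ends at 9:32 AM − 139 min = 7:13 AM.
So the shuttle starts at 7:13 AM.
Security screening starts at 7:13 AM + 94 min = 8:47 AM.
So the flight ends at 8:47 AM.

8:47 AM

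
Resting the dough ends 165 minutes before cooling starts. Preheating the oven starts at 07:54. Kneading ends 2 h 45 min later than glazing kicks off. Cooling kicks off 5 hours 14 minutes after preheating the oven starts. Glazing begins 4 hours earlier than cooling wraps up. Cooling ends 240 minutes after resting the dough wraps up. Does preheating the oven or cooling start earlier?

Cooling starts at 07:54 + 314 min = 13:08.
Preheating the oven starts at 07:54 and cooling starts at 13:08, so preheating the oven is first.

preheating the oven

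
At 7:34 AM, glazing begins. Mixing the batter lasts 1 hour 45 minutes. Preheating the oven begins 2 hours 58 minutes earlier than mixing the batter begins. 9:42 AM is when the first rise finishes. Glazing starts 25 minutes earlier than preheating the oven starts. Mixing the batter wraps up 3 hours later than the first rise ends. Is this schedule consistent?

Yes

Mixing the batter ends at 9:42 AM + 180 min = 12:42 PM.
Mixing the batter starts at 12:42 PM − 105 min = 10:57 AM.
Preheating the oven starts at 10:57 AM − 178 min = 7:59 AM.
Glazing starts at 7:59 AM − 25 min = 7:34 AM.
That matches the stated 7:34 AM, so the schedule is consistent.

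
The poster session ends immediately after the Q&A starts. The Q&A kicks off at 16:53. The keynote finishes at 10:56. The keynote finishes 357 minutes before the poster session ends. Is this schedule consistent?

Yes

The poster session ends at 16:53.
The keynote ends at 16:53 − 357 min = 10:56.
That matches the stated 10:56, so the schedule is consistent.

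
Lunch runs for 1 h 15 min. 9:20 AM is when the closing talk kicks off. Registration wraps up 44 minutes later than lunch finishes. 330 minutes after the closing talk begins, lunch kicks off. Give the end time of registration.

Lunch starts at 9:20 AM + 330 min = 2:50 PM.
Lunch ends at 2:50 PM + 75 min = 4:05 PM.
Registration ends at 4:05 PM + 44 min = 4:49 PM.

4:49 PM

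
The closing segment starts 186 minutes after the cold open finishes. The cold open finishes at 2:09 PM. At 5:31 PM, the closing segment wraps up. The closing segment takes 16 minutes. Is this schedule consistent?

The closing segment starts at 2:09 PM + 186 min = 5:15 PM.
The closing segment ends at 5:15 PM + 16 min = 5:31 PM.
That matches the stated 5:31 PM, so the schedule is consistent.

Yes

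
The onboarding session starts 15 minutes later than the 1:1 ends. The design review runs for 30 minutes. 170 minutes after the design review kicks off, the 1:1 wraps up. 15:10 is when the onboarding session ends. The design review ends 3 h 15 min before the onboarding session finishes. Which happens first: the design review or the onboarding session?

the design review

The design review ends at 15:10 − 195 min = 11:55.
The design review starts at 11:55 − 30 min = 11:25.
The 1:1 ends at 11:25 + 170 min = 14:15.
The onboarding session starts at 14:15 + 15 min = 14:30.
The design review starts at 11:25 and the onboarding session starts at 14:30, so the design review is first.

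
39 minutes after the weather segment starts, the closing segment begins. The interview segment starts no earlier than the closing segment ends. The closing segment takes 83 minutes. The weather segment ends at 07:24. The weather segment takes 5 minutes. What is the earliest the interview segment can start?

09:21

The weather segment starts at 07:24 − 5 min = 07:19.
The closing segment starts at 07:19 + 39 min = 07:58.
The closing segment ends at 07:58 + 83 min = 09:21.
The interview segment is bounded by the closing segment, so the earliest it can start is 09:21.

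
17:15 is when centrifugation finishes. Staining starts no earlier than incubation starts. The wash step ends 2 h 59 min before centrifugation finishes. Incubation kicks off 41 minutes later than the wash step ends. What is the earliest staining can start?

The wash step ends at 17:15 − 179 min = 14:16.
Incubation starts at 14:16 + 41 min = 14:57.
Staining is bounded by incubation, so the earliest it can start is 14:57.

14:57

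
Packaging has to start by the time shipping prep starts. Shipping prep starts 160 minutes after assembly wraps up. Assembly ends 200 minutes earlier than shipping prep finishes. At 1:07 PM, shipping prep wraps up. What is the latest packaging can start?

12:27 PM

Assembly ends at 1:07 PM − 200 min = 9:47 AM.
Shipping prep starts at 9:47 AM + 160 min = 12:27 PM.
Packaging is bounded by shipping prep, so the latest it can start is 12:27 PM.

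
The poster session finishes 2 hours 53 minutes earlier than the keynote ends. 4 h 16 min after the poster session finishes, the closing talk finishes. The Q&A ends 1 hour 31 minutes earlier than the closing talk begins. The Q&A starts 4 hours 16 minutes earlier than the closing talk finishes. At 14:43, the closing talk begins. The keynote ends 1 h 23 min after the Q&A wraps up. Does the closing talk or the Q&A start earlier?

The Q&A ends at 14:43 − 91 min = 13:12.
The keynote ends at 13:12 + 83 min = 14:35.
The poster session ends at 14:35 − 173 min = 11:42.
The closing talk ends at 11:42 + 256 min = 15:58.
The Q&A starts at 15:58 − 256 min = 11:42.
The closing talk starts at 14:43 and the Q&A starts at 11:42, so the Q&A is first.

the Q&A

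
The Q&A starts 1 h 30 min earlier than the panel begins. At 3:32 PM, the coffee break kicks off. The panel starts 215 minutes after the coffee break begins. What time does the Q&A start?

The panel starts at 3:32 PM + 215 min = 7:07 PM.
The Q&A starts at 7:07 PM − 90 min = 5:37 PM.

5:37 PM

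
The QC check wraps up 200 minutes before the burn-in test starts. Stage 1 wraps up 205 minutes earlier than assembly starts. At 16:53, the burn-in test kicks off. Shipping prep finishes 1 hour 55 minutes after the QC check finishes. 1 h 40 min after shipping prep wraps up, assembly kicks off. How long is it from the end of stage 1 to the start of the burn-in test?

The QC check ends at 16:53 − 200 min = 13:33.
Shipping prep ends at 13:33 + 115 min = 15:28.
Assembly starts at 15:28 + 100 min = 17:08.
Stage 1 ends at 17:08 − 205 min = 13:43.
From 13:43 to 16:53 is 190 minutes.

190 minutes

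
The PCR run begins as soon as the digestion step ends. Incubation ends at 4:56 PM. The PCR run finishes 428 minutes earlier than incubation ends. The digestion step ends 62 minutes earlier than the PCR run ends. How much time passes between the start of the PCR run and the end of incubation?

8 hours 10 minutes

The PCR run ends at 4:56 PM − 428 min = 9:48 AM.
The digestion step ends at 9:48 AM − 62 min = 8:46 AM.
So the PCR run starts at 8:46 AM.
From 8:46 AM to 4:56 PM is 8 hours 10 minutes.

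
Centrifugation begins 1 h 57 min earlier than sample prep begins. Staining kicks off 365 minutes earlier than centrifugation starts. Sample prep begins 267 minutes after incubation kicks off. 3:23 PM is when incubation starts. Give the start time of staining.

Sample prep starts at 3:23 PM + 267 min = 7:50 PM.
Centrifugation starts at 7:50 PM − 117 min = 5:53 PM.
Staining starts at 5:53 PM − 365 min = 11:48 AM.

11:48 AM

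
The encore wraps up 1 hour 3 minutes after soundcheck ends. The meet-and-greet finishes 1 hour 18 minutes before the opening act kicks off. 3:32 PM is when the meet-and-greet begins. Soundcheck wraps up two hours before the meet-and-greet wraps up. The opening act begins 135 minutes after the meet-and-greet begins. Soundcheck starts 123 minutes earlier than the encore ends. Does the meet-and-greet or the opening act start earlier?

The opening act starts at 3:32 PM + 135 min = 5:47 PM.
The meet-and-greet starts at 3:32 PM and the opening act starts at 5:47 PM, so the meet-and-greet is first.

the meet-and-greet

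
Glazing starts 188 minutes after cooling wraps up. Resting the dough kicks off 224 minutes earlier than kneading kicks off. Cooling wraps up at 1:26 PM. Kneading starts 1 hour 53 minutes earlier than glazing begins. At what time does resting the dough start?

Glazing starts at 1:26 PM + 188 min = 4:34 PM.
Kneading starts at 4:34 PM − 113 min = 2:41 PM.
Resting the dough starts at 2:41 PM − 224 min = 10:57 AM.

10:57 AM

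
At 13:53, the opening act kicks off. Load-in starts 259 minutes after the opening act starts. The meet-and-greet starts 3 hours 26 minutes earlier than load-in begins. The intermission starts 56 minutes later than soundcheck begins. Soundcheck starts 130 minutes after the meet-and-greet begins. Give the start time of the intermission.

17:52

Load-in starts at 13:53 + 259 min = 18:12.
The meet-and-greet starts at 18:12 − 206 min = 14:46.
Soundcheck starts at 14:46 + 130 min = 16:56.
The intermission starts at 16:56 + 56 min = 17:52.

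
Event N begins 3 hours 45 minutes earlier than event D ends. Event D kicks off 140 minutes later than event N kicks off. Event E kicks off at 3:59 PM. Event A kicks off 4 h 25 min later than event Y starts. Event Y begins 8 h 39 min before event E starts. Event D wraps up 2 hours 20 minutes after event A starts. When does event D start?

12:40 PM

Event Y starts at 3:59 PM − 519 min = 7:20 AM.
Event A starts at 7:20 AM + 265 min = 11:45 AM.
Event D ends at 11:45 AM + 140 min = 2:05 PM.
Event N starts at 2:05 PM − 225 min = 10:20 AM.
Event D starts at 10:20 AM + 140 min = 12:40 PM.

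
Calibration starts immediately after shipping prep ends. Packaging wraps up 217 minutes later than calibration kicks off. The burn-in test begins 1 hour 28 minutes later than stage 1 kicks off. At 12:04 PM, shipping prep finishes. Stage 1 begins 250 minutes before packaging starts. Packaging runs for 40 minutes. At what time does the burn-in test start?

Calibration starts at 12:04 PM.
Packaging ends at 12:04 PM + 217 min = 3:41 PM.
Packaging starts at 3:41 PM − 40 min = 3:01 PM.
Stage 1 starts at 3:01 PM − 250 min = 10:51 AM.
The burn-in test starts at 10:51 AM + 88 min = 12:19 PM.

12:19 PM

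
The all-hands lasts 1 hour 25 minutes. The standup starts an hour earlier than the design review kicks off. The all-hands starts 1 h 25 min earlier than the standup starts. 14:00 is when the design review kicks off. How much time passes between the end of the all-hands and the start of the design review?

The standup starts at 14:00 − 60 min = 13:00.
The all-hands starts at 13:00 − 85 min = 11:35.
The all-hands ends at 11:35 + 85 min = 13:00.
From 13:00 to 14:00 is 60 minutes.

60 minutes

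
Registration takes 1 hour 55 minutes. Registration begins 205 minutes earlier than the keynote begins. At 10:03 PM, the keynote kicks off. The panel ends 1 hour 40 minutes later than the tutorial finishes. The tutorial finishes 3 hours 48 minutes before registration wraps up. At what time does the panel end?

6:25 PM

Registration starts at 10:03 PM − 205 min = 6:38 PM.
Registration ends at 6:38 PM + 115 min = 8:33 PM.
The tutorial ends at 8:33 PM − 228 min = 4:45 PM.
The panel ends at 4:45 PM + 100 min = 6:25 PM.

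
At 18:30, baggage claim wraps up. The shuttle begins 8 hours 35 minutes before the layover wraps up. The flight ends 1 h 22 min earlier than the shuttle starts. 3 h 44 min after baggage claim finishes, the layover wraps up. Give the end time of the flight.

12:17

The layover ends at 18:30 + 224 min = 22:14.
The shuttle starts at 22:14 − 515 min = 13:39.
The flight ends at 13:39 − 82 min = 12:17.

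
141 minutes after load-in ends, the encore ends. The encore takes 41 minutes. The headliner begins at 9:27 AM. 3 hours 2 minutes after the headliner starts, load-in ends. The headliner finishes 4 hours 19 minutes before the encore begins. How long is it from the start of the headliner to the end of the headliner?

23 minutes

Load-in ends at 9:27 AM + 182 min = 12:29 PM.
The encore ends at 12:29 PM + 141 min = 2:50 PM.
The encore starts at 2:50 PM − 41 min = 2:09 PM.
The headliner ends at 2:09 PM − 259 min = 9:50 AM.
From 9:27 AM to 9:50 AM is 23 minutes.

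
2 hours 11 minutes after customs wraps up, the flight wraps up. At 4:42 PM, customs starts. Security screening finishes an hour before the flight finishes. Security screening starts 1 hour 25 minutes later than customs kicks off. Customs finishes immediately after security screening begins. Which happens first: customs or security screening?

customs

Security screening starts at 4:42 PM + 85 min = 6:07 PM.
Customs starts at 4:42 PM and security screening starts at 6:07 PM, so customs is first.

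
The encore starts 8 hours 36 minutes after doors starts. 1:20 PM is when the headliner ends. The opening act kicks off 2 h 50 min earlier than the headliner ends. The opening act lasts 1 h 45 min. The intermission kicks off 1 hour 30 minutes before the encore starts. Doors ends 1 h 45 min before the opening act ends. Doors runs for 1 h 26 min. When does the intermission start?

4:10 PM

The opening act starts at 1:20 PM − 170 min = 10:30 AM.
The opening act ends at 10:30 AM + 105 min = 12:15 PM.
Doors ends at 12:15 PM − 105 min = 10:30 AM.
Doors starts at 10:30 AM − 86 min = 9:04 AM.
The encore starts at 9:04 AM + 516 min = 5:40 PM.
The intermission starts at 5:40 PM − 90 min = 4:10 PM.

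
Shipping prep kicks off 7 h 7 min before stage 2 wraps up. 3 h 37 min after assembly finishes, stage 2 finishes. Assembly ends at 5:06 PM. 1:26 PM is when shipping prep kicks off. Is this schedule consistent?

Stage 2 ends at 5:06 PM + 217 min = 8:43 PM.
Shipping prep starts at 8:43 PM − 427 min = 1:36 PM.
But shipping prep is also said to start at 1:26 PM — a 10-minute conflict.

No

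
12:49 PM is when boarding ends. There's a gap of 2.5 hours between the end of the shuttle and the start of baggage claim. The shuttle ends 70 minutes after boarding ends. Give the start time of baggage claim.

4:29 PM

The shuttle ends at 12:49 PM + 70 min = 1:59 PM.
Baggage claim starts at 1:59 PM + 150 min = 4:29 PM.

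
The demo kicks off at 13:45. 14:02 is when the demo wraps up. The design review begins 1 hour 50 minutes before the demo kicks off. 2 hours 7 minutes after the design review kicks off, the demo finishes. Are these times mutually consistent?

The design review starts at 13:45 − 110 min = 11:55.
The demo ends at 11:55 + 127 min = 14:02.
That matches the stated 14:02, so the schedule is consistent.

Yes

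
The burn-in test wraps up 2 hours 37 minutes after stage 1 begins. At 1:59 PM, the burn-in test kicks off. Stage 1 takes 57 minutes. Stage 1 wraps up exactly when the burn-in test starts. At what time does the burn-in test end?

3:39 PM

Stage 1 ends at 1:59 PM.
Stage 1 starts at 1:59 PM − 57 min = 1:02 PM.
The burn-in test ends at 1:02 PM + 157 min = 3:39 PM.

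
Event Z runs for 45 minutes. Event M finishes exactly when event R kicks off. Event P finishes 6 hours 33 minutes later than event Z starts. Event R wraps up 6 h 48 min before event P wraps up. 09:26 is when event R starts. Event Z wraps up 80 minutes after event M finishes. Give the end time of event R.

Event M ends at 09:26.
Event Z ends at 09:26 + 80 min = 10:46.
Event Z starts at 10:46 − 45 min = 10:01.
Event P ends at 10:01 + 393 min = 16:34.
Event R ends at 16:34 − 408 min = 09:46.

09:46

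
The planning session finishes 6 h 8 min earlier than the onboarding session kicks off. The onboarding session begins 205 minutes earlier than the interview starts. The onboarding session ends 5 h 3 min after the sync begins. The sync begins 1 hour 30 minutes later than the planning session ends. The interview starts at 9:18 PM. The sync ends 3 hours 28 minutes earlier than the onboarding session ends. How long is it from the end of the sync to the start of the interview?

The onboarding session starts at 9:18 PM − 205 min = 5:53 PM.
The planning session ends at 5:53 PM − 368 min = 11:45 AM.
The sync starts at 11:45 AM + 90 min = 1:15 PM.
The onboarding session ends at 1:15 PM + 303 min = 6:18 PM.
The sync ends at 6:18 PM − 208 min = 2:50 PM.
From 2:50 PM to 9:18 PM is 388 minutes.

388 minutes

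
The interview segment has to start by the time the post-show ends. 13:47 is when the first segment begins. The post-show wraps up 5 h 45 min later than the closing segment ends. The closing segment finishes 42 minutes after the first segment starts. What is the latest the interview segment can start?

The closing segment ends at 13:47 + 42 min = 14:29.
The post-show ends at 14:29 + 345 min = 20:14.
The interview segment is bounded by the post-show, so the latest it can start is 20:14.

20:14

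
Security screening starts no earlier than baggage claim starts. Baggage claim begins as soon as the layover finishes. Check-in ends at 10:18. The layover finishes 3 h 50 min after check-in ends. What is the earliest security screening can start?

The layover ends at 10:18 + 230 min = 14:08.
So baggage claim starts at 14:08.
Security screening is bounded by baggage claim, so the earliest it can start is 14:08.

14:08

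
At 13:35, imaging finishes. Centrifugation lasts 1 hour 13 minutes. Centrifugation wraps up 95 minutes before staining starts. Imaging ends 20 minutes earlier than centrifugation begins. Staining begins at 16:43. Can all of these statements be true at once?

Yes

Centrifugation ends at 16:43 − 95 min = 15:08.
Centrifugation starts at 15:08 − 73 min = 13:55.
Imaging ends at 13:55 − 20 min = 13:35.
That matches the stated 13:35, so the schedule is consistent.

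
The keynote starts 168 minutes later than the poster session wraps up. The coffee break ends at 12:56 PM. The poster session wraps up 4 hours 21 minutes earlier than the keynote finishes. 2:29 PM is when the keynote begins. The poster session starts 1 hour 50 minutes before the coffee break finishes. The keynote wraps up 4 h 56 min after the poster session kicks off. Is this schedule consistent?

Yes

The poster session starts at 12:56 PM − 110 min = 11:06 AM.
The keynote ends at 11:06 AM + 296 min = 4:02 PM.
The poster session ends at 4:02 PM − 261 min = 11:41 AM.
The keynote starts at 11:41 AM + 168 min = 2:29 PM.
That matches the stated 2:29 PM, so the schedule is consistent.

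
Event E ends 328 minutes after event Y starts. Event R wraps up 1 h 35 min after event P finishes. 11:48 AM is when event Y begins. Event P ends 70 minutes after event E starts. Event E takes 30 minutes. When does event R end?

7:31 PM

Event E ends at 11:48 AM + 328 min = 5:16 PM.
Event E starts at 5:16 PM − 30 min = 4:46 PM.
Event P ends at 4:46 PM + 70 min = 5:56 PM.
Event R ends at 5:56 PM + 95 min = 7:31 PM.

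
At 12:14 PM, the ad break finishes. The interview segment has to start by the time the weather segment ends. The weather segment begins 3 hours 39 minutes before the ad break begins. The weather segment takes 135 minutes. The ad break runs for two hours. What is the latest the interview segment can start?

8:50 AM

The ad break starts at 12:14 PM − 120 min = 10:14 AM.
The weather segment starts at 10:14 AM − 219 min = 6:35 AM.
The weather segment ends at 6:35 AM + 135 min = 8:50 AM.
The interview segment is bounded by the weather segment, so the latest it can start is 8:50 AM.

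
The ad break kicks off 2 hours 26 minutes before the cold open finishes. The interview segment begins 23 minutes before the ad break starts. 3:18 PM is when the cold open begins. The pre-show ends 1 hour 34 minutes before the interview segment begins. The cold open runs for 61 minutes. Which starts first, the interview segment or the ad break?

the interview segment

The cold open ends at 3:18 PM + 61 min = 4:19 PM.
The ad break starts at 4:19 PM − 146 min = 1:53 PM.
The interview segment starts at 1:53 PM − 23 min = 1:30 PM.
The interview segment starts at 1:30 PM and the ad break starts at 1:53 PM, so the interview segment is first.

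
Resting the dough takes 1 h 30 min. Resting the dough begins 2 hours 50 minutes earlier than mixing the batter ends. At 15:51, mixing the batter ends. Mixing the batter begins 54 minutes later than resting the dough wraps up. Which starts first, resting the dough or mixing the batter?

Resting the dough starts at 15:51 − 170 min = 13:01.
Resting the dough ends at 13:01 + 90 min = 14:31.
Mixing the batter starts at 14:31 + 54 min = 15:25.
Resting the dough starts at 13:01 and mixing the batter starts at 15:25, so resting the dough is first.

resting the dough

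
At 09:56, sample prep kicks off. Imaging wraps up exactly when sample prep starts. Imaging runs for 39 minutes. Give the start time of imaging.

Imaging ends at 09:56.
Imaging starts at 09:56 − 39 min = 09:17.

09:17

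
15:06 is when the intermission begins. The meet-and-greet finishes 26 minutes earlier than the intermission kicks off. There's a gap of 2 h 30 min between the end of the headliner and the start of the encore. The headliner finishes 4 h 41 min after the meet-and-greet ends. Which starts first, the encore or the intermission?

The meet-and-greet ends at 15:06 − 26 min = 14:40.
The headliner ends at 14:40 + 281 min = 19:21.
The encore starts at 19:21 + 150 min = 21:51.
The encore starts at 21:51 and the intermission starts at 15:06, so the intermission is first.

the intermission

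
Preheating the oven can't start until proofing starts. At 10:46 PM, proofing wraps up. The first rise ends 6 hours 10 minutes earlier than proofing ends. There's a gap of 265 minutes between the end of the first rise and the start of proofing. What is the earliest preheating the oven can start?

9:01 PM

The first rise ends at 10:46 PM − 370 min = 4:36 PM.
Proofing starts at 4:36 PM + 265 min = 9:01 PM.
Preheating the oven is bounded by proofing, so the earliest it can start is 9:01 PM.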